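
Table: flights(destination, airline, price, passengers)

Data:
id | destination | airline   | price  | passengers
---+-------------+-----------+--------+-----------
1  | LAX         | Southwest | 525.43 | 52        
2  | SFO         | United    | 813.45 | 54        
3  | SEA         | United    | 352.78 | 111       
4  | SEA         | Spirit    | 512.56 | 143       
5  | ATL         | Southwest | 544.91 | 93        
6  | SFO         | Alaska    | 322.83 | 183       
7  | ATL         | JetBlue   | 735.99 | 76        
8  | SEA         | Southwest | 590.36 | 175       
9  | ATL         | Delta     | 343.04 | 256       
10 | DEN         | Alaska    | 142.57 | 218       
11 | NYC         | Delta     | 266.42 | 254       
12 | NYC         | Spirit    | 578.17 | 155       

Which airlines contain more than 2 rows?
SELECT airline, COUNT(*) as cnt
FROM flights
GROUP BY airline
HAVING COUNT(*) > 2

Result:
  Southwest: 3

Note: HAVING filters groups after aggregation, WHERE filters rows before.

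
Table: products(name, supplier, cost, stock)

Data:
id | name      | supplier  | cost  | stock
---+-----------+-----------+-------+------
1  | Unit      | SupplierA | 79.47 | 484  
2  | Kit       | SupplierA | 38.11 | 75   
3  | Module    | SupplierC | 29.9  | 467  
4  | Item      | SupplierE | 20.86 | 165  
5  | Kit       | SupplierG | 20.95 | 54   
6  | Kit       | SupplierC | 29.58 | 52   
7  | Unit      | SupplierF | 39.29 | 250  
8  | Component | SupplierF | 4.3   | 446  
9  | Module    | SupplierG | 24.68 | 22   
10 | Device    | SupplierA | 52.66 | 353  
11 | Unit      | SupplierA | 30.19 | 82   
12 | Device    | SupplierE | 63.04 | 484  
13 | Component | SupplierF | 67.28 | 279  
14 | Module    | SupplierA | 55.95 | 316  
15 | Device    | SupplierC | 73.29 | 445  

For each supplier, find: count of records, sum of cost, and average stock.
SELECT supplier,
       COUNT(*) as cnt,
       SUM(cost) as total_cost,
       AVG(stock) as avg_stock
FROM products
GROUP BY supplier

Result:
  SupplierA: 5 records, 256.38 total cost, 262.00 avg stock
  SupplierC: 3 records, 132.77 total cost, 321.33 avg stock
  SupplierE: 2 records, 83.90 total cost, 324.50 avg stock
  SupplierF: 3 records, 110.87 total cost, 325.00 avg stock
  SupplierG: 2 records, 45.63 total cost, 38.00 avg stock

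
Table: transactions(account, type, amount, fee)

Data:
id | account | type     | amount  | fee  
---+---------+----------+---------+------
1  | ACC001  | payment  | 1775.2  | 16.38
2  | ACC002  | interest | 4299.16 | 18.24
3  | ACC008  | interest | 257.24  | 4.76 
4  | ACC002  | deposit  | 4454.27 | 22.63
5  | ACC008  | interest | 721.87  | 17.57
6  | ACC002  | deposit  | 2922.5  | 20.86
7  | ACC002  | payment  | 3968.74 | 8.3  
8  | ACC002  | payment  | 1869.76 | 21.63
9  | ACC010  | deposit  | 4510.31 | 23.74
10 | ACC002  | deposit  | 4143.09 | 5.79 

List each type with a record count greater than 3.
SELECT type, COUNT(*) as cnt
FROM transactions
GROUP BY type
HAVING COUNT(*) > 3

Result:
  deposit: 4

Note: HAVING filters groups after aggregation, WHERE filters rows before.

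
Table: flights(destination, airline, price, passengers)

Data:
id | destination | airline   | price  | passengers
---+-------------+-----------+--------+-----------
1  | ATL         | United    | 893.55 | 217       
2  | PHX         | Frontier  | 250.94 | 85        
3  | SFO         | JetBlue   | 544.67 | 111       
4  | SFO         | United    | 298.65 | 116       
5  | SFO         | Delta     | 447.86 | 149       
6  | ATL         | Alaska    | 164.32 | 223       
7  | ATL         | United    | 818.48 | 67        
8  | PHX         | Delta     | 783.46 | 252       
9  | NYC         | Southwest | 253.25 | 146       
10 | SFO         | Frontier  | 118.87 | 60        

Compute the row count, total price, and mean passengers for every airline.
SELECT airline,
       COUNT(*) as cnt,
       SUM(price) as total_price,
       AVG(passengers) as avg_passengers
FROM flights
GROUP BY airline

Result:
  Alaska: 1 records, 164.32 total price, 223.00 avg passengers
  Delta: 2 records, 1231.32 total price, 200.50 avg passengers
  Frontier: 2 records, 369.81 total price, 72.50 avg passengers
  JetBlue: 1 records, 544.67 total price, 111.00 avg passengers
  Southwest: 1 records, 253.25 total price, 146.00 avg passengers
  United: 3 records, 2010.68 total price, 133.33 avg passengers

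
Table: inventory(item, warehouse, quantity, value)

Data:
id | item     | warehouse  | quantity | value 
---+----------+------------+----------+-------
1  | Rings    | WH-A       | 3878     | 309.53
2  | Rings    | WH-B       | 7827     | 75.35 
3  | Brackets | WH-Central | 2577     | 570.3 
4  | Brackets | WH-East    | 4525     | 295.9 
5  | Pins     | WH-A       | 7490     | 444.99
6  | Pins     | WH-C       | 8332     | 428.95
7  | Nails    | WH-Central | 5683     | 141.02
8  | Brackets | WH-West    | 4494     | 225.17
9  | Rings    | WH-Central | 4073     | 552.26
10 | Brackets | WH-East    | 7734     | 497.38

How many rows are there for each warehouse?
SELECT warehouse, COUNT(*) as count
FROM inventory
GROUP BY warehouse

Result:
  WH-A: 2
  WH-B: 1
  WH-C: 1
  WH-Central: 3
  WH-East: 2
  WH-West: 1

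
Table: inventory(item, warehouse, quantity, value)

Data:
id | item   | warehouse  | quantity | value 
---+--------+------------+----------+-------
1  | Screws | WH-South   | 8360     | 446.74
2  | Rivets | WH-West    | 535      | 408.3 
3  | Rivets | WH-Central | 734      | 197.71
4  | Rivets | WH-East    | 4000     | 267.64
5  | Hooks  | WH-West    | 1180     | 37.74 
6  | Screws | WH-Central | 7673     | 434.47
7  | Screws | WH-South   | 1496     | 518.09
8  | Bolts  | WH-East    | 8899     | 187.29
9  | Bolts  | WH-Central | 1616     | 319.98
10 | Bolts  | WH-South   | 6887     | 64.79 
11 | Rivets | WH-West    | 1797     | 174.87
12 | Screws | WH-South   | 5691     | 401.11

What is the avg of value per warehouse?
SELECT warehouse, AVG(value) as result
FROM inventory
GROUP BY warehouse

Result:
  WH-Central: 317.39
  WH-East: 227.47
  WH-South: 357.68
  WH-West: 206.97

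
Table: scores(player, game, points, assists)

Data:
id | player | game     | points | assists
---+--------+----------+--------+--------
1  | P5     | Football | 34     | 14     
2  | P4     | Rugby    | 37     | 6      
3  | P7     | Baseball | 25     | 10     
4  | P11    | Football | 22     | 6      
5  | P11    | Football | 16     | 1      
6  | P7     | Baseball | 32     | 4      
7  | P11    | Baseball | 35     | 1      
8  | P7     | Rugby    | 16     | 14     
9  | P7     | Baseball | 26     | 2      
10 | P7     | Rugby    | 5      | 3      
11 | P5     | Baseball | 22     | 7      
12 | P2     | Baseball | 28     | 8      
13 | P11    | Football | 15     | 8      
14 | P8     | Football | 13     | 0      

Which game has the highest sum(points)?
SELECT game, SUM(points) as val
FROM scores
GROUP BY game
ORDER BY val DESC
LIMIT 1

Result: Baseball with sum(points) = 168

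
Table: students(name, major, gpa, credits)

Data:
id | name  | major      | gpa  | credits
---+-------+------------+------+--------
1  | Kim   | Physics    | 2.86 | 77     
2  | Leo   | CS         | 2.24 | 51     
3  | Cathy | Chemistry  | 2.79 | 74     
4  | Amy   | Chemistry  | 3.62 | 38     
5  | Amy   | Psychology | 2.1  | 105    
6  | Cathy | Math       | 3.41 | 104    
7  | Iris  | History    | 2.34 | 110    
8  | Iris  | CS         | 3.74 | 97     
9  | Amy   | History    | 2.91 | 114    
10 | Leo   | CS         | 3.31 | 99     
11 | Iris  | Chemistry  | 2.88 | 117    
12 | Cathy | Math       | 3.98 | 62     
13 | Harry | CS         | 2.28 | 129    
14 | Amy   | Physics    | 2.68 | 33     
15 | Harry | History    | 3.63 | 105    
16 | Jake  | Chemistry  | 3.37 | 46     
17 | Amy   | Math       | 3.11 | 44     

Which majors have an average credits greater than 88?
SELECT major, AVG(credits)
FROM students
GROUP BY major
HAVING AVG(credits) > 88

Result:
  CS: avg=94.00
  History: avg=109.67
  Psychology: avg=105.00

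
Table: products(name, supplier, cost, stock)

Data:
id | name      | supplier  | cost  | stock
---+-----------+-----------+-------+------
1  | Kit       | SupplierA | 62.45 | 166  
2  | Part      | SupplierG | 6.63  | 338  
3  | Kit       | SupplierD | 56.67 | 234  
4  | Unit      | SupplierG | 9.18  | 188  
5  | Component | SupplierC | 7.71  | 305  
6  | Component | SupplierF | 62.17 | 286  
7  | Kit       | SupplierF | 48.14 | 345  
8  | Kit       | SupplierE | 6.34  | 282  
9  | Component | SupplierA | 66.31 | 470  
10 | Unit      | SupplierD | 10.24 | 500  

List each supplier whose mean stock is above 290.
SELECT supplier, AVG(stock)
FROM products
GROUP BY supplier
HAVING AVG(stock) > 290

Result:
  SupplierA: avg=318.00
  SupplierC: avg=305.00
  SupplierD: avg=367.00
  SupplierF: avg=315.50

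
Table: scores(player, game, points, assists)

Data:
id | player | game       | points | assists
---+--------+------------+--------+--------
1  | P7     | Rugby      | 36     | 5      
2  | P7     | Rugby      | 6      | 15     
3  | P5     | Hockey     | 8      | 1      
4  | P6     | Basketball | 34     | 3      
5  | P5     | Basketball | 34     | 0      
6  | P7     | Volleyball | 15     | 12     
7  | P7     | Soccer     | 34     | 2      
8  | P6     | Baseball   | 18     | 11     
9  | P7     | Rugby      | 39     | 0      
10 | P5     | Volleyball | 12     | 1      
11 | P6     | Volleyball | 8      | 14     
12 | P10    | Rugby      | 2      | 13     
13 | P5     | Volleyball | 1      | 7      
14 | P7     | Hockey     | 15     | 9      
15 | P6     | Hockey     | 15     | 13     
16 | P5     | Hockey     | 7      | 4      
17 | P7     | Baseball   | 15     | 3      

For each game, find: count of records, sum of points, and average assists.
SELECT game,
       COUNT(*) as cnt,
       SUM(points) as total_points,
       AVG(assists) as avg_assists
FROM scores
GROUP BY game

Result:
  Baseball: 2 records, 33 total points, 7.00 avg assists
  Basketball: 2 records, 68 total points, 1.50 avg assists
  Hockey: 4 records, 45 total points, 6.75 avg assists
  Rugby: 4 records, 83 total points, 8.25 avg assists
  Soccer: 1 records, 34 total points, 2.00 avg assists
  Volleyball: 4 records, 36 total points, 8.50 avg assists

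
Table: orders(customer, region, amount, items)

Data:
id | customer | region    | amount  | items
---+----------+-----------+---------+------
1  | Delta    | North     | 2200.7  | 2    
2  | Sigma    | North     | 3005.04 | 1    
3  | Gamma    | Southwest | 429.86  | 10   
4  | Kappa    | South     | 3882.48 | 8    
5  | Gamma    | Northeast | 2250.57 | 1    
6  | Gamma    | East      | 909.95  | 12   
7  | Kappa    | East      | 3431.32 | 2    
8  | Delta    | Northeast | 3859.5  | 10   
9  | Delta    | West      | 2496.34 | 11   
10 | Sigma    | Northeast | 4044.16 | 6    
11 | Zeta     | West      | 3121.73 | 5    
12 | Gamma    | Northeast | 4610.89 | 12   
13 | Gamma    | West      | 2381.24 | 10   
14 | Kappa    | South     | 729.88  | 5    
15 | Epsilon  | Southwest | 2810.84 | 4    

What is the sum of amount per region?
SELECT region, SUM(amount) as result
FROM orders
GROUP BY region

Result:
  East: 4341.27
  North: 5205.74
  Northeast: 14765.12
  South: 4612.36
  Southwest: 3240.70
  West: 7999.31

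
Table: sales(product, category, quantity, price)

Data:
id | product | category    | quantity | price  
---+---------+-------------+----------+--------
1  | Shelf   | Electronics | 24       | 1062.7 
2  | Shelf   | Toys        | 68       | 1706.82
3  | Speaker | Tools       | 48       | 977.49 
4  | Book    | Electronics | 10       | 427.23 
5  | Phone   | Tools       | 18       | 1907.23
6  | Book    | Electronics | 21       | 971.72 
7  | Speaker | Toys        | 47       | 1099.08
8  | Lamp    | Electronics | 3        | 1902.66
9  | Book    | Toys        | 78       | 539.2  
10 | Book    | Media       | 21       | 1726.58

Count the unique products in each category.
SELECT category, COUNT(DISTINCT product)
FROM sales
GROUP BY category

Result:
  Electronics: 3 distinct
  Media: 1 distinct
  Tools: 2 distinct
  Toys: 3 distinct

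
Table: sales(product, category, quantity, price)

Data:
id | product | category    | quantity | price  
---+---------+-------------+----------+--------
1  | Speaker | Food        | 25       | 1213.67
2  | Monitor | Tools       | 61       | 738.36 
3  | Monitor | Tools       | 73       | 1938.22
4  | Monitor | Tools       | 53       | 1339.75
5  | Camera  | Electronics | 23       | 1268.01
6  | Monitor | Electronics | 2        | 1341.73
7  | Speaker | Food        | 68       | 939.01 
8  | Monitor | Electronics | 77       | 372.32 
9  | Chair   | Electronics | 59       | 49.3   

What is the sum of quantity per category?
SELECT category, SUM(quantity) as result
FROM sales
GROUP BY category

Result:
  Electronics: 161
  Food: 93
  Tools: 187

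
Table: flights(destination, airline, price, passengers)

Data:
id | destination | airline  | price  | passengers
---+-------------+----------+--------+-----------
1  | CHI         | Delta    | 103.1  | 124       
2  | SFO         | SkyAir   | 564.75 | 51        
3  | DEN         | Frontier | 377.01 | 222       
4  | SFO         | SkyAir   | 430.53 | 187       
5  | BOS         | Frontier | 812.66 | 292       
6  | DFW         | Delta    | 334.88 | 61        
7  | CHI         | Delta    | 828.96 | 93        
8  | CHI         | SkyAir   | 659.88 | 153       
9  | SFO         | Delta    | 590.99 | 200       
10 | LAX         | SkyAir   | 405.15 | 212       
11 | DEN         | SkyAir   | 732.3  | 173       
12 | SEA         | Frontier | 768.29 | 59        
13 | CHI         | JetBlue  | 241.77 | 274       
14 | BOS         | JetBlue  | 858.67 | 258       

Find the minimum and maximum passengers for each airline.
SELECT airline, MIN(passengers), MAX(passengers)
FROM flights
GROUP BY airline

Result:
  Delta: min=61, max=200
  Frontier: min=59, max=292
  JetBlue: min=258, max=274
  SkyAir: min=51, max=212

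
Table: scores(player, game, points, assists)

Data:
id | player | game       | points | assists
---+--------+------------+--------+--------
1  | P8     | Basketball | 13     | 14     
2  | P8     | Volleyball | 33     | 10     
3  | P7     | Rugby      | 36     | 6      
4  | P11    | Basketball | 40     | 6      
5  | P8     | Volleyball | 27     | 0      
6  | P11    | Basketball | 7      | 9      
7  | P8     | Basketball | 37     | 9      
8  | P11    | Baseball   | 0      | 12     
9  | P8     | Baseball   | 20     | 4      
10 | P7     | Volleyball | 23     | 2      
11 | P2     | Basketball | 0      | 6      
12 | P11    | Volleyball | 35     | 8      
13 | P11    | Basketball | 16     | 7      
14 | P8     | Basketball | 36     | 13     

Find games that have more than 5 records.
SELECT game, COUNT(*) as cnt
FROM scores
GROUP BY game
HAVING COUNT(*) > 5

Result:
  Basketball: 7

Note: HAVING filters groups after aggregation, WHERE filters rows before.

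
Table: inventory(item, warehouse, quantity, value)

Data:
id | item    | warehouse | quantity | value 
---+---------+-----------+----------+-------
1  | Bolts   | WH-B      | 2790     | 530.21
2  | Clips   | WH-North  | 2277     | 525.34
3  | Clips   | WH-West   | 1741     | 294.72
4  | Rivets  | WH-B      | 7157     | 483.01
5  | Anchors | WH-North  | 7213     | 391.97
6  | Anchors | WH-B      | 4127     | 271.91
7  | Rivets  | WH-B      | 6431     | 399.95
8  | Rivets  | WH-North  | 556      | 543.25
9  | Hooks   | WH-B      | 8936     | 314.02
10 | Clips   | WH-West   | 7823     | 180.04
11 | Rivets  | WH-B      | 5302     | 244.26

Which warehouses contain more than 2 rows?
SELECT warehouse, COUNT(*) as cnt
FROM inventory
GROUP BY warehouse
HAVING COUNT(*) > 2

Result:
  WH-B: 6
  WH-North: 3

Note: HAVING filters groups after aggregation, WHERE filters rows before.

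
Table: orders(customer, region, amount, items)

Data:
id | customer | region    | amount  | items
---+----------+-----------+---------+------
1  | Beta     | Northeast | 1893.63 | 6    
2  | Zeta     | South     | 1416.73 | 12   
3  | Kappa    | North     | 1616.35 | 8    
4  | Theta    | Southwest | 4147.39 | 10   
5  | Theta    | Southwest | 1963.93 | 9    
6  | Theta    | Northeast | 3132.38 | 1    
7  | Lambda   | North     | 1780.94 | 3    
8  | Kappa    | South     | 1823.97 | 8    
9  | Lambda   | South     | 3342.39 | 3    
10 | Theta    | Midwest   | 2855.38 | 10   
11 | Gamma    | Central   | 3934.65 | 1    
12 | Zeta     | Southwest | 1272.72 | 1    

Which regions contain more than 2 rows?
SELECT region, COUNT(*) as cnt
FROM orders
GROUP BY region
HAVING COUNT(*) > 2

Result:
  South: 3
  Southwest: 3

Note: HAVING filters groups after aggregation, WHERE filters rows before.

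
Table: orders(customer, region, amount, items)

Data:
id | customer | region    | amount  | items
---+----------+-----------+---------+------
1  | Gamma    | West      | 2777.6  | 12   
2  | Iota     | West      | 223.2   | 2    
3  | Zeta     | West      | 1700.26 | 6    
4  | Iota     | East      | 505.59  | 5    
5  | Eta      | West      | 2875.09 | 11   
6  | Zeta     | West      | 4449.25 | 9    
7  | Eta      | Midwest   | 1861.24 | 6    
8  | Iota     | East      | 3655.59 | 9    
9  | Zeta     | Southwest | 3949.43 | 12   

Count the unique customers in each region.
SELECT region, COUNT(DISTINCT customer)
FROM orders
GROUP BY region

Result:
  East: 1 distinct
  Midwest: 1 distinct
  Southwest: 1 distinct
  West: 4 distinct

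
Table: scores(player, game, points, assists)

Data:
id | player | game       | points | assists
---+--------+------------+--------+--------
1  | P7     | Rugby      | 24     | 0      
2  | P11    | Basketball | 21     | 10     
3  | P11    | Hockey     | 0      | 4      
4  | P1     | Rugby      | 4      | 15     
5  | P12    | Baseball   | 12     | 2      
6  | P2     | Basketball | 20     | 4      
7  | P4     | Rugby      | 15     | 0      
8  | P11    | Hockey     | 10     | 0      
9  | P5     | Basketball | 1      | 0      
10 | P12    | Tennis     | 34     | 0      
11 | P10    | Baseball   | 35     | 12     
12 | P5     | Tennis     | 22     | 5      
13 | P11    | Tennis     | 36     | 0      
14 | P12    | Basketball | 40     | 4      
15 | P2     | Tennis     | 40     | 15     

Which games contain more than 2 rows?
SELECT game, COUNT(*) as cnt
FROM scores
GROUP BY game
HAVING COUNT(*) > 2

Result:
  Basketball: 4
  Rugby: 3
  Tennis: 4

Note: HAVING filters groups after aggregation, WHERE filters rows before.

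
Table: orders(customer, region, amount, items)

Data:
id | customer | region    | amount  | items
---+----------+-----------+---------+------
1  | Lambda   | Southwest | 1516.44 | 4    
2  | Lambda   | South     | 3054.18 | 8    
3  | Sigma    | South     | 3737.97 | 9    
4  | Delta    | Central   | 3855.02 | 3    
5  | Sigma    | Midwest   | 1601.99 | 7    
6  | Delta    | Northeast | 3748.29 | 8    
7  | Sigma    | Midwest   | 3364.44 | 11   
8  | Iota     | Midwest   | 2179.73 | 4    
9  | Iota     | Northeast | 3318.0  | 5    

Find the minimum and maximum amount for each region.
SELECT region, MIN(amount), MAX(amount)
FROM orders
GROUP BY region

Result:
  Central: min=3855.02, max=3855.02
  Midwest: min=1601.99, max=3364.44
  Northeast: min=3318.00, max=3748.29
  South: min=3054.18, max=3737.97
  Southwest: min=1516.44, max=1516.44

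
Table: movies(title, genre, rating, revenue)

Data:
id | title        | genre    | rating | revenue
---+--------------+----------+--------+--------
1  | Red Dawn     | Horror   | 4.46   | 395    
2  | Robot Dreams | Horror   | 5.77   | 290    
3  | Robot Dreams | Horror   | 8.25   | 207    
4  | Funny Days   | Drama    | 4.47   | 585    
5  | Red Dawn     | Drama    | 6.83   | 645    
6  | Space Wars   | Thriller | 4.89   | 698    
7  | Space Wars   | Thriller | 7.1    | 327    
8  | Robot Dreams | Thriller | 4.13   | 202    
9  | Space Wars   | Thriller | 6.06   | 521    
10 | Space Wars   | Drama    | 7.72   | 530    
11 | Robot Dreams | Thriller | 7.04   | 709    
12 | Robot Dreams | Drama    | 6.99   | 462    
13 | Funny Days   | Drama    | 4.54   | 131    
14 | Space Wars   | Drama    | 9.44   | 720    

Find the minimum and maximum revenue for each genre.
SELECT genre, MIN(revenue), MAX(revenue)
FROM movies
GROUP BY genre

Result:
  Drama: min=131, max=720
  Horror: min=207, max=395
  Thriller: min=202, max=709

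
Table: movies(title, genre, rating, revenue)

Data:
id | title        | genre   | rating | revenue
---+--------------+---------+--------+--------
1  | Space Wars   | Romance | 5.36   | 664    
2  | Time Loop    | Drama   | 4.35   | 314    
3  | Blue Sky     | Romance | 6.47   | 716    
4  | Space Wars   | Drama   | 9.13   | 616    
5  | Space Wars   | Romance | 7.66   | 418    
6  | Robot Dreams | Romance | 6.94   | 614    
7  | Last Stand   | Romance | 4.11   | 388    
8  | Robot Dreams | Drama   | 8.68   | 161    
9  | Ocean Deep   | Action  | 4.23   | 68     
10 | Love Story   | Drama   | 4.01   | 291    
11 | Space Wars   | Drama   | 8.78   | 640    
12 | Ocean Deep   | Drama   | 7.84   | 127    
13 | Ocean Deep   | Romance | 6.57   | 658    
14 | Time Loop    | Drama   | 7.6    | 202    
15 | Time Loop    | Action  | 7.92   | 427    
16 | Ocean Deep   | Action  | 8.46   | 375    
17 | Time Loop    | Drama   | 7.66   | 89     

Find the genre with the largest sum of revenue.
SELECT genre, SUM(revenue) as val
FROM movies
GROUP BY genre
ORDER BY val DESC
LIMIT 1

Result: Romance with sum(revenue) = 3458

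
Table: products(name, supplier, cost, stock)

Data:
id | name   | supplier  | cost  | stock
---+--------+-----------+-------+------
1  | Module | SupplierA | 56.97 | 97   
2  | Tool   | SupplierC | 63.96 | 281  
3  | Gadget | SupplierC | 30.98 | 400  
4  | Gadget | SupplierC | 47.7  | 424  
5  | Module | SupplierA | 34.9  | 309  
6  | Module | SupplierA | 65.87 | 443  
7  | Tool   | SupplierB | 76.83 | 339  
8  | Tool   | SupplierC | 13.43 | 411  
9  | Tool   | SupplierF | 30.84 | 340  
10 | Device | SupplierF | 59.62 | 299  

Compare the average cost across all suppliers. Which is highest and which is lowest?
SELECT supplier, AVG(cost)
FROM products
GROUP BY supplier
ORDER BY AVG(cost)

All groups:
  SupplierC: 39.02
  SupplierF: 45.23
  SupplierA: 52.58
  SupplierB: 76.83

Highest: SupplierB (76.83)
Lowest: SupplierC (39.02)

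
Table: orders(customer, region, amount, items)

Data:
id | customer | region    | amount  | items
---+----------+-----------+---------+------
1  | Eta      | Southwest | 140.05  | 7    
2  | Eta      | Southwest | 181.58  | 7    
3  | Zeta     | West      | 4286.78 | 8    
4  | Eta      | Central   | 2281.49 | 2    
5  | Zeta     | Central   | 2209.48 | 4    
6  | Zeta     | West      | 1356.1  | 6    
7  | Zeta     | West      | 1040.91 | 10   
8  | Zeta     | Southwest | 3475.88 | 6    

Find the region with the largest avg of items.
SELECT region, AVG(items) as val
FROM orders
GROUP BY region
ORDER BY val DESC
LIMIT 1

Result: West with avg(items) = 8.00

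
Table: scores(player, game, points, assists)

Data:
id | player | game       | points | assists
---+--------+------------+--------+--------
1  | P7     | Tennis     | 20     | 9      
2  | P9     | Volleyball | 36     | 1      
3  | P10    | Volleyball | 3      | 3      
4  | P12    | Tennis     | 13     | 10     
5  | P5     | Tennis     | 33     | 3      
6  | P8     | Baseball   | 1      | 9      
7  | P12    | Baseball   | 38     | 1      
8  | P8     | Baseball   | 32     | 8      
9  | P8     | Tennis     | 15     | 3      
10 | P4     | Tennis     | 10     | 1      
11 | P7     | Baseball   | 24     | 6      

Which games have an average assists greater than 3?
SELECT game, AVG(assists)
FROM scores
GROUP BY game
HAVING AVG(assists) > 3

Result:
  Baseball: avg=6.00
  Tennis: avg=5.20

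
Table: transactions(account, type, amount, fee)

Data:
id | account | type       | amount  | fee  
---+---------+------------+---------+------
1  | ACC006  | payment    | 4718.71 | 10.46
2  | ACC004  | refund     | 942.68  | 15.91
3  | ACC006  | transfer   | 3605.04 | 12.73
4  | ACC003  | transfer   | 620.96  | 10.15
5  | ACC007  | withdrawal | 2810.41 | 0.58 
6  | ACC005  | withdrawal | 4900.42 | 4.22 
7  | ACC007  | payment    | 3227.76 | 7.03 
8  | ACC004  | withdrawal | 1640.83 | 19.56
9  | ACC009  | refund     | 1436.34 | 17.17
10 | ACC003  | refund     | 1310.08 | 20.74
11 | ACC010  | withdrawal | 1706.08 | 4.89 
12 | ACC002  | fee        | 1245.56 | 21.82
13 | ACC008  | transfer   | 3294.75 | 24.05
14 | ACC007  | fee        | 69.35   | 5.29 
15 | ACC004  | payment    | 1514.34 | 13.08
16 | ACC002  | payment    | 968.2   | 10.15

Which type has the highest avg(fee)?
SELECT type, AVG(fee) as val
FROM transactions
GROUP BY type
ORDER BY val DESC
LIMIT 1

Result: refund with avg(fee) = 17.94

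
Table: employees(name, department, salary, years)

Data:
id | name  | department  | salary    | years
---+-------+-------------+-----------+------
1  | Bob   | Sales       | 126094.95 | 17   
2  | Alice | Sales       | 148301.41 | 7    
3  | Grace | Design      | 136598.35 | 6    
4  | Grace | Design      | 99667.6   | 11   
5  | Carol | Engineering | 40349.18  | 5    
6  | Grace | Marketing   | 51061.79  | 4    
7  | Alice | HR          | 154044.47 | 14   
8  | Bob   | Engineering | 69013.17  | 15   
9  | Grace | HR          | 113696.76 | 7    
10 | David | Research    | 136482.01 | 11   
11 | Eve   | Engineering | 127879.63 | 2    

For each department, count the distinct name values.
SELECT department, COUNT(DISTINCT name)
FROM employees
GROUP BY department

Result:
  Design: 1 distinct
  Engineering: 3 distinct
  HR: 2 distinct
  Marketing: 1 distinct
  Research: 1 distinct
  Sales: 2 distinct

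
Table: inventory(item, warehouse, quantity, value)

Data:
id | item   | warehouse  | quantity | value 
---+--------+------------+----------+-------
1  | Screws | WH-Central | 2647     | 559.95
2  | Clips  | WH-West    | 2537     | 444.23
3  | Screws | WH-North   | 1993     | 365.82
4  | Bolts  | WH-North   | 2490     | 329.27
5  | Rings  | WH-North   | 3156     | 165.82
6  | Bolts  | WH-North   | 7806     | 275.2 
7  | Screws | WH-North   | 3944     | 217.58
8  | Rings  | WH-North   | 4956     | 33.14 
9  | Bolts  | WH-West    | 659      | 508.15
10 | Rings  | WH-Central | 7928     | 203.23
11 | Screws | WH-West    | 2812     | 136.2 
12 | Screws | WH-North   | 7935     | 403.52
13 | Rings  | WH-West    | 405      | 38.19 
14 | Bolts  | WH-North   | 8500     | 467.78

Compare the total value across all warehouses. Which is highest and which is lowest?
SELECT warehouse, SUM(value)
FROM inventory
GROUP BY warehouse
ORDER BY SUM(value)

All groups:
  WH-Central: 763.18
  WH-West: 1126.77
  WH-North: 2258.13

Highest: WH-North (2258.13)
Lowest: WH-Central (763.18)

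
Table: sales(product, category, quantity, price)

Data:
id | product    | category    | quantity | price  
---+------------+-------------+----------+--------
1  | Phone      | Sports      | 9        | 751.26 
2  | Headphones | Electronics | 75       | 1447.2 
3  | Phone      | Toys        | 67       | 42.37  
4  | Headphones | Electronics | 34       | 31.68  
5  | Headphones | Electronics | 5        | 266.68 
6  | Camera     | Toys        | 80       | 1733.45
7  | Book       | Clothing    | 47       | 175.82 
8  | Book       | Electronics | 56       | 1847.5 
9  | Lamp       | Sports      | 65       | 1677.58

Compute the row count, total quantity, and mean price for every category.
SELECT category,
       COUNT(*) as cnt,
       SUM(quantity) as total_quantity,
       AVG(price) as avg_price
FROM sales
GROUP BY category

Result:
  Clothing: 1 records, 47 total quantity, 175.82 avg price
  Electronics: 4 records, 170 total quantity, 898.27 avg price
  Sports: 2 records, 74 total quantity, 1214.42 avg price
  Toys: 2 records, 147 total quantity, 887.91 avg price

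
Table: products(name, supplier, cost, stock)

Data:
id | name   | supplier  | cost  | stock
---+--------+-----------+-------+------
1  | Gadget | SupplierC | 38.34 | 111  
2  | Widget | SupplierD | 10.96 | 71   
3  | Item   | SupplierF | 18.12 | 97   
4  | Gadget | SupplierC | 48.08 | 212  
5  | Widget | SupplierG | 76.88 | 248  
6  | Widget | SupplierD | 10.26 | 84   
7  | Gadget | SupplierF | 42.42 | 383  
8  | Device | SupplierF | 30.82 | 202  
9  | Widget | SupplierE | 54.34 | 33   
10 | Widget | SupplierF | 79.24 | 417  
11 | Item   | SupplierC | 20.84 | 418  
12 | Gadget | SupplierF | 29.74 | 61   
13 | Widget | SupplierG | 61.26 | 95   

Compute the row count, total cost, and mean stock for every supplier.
SELECT supplier,
       COUNT(*) as cnt,
       SUM(cost) as total_cost,
       AVG(stock) as avg_stock
FROM products
GROUP BY supplier

Result:
  SupplierC: 3 records, 107.26 total cost, 247.00 avg stock
  SupplierD: 2 records, 21.22 total cost, 77.50 avg stock
  SupplierE: 1 records, 54.34 total cost, 33.00 avg stock
  SupplierF: 5 records, 200.34 total cost, 232.00 avg stock
  SupplierG: 2 records, 138.14 total cost, 171.50 avg stock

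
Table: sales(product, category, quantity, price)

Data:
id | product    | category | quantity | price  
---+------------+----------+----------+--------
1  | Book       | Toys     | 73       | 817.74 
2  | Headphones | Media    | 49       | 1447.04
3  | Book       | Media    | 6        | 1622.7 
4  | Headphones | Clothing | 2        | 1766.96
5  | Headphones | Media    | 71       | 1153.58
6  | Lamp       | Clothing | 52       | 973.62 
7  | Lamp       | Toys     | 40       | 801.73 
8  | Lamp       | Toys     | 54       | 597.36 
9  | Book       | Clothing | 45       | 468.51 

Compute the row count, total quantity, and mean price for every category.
SELECT category,
       COUNT(*) as cnt,
       SUM(quantity) as total_quantity,
       AVG(price) as avg_price
FROM sales
GROUP BY category

Result:
  Clothing: 3 records, 99 total quantity, 1069.70 avg price
  Media: 3 records, 126 total quantity, 1407.77 avg price
  Toys: 3 records, 167 total quantity, 738.94 avg price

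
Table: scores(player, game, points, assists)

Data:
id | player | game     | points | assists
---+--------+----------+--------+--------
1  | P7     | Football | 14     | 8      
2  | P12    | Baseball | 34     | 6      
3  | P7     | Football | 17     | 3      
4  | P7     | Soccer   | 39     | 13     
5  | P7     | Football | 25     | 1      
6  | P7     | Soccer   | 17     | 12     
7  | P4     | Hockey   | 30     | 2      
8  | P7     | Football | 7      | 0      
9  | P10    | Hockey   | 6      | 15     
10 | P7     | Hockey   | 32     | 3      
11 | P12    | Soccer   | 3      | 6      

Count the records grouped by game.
SELECT game, COUNT(*) as count
FROM scores
GROUP BY game

Result:
  Baseball: 1
  Football: 4
  Hockey: 3
  Soccer: 3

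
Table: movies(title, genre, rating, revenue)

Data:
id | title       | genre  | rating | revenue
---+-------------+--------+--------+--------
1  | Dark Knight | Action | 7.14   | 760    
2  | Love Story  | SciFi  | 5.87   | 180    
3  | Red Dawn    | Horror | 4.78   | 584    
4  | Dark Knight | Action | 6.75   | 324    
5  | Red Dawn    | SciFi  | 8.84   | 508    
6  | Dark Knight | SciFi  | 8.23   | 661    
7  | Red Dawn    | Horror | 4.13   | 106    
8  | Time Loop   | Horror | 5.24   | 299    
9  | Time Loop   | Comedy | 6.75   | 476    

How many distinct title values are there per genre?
SELECT genre, COUNT(DISTINCT title)
FROM movies
GROUP BY genre

Result:
  Action: 1 distinct
  Comedy: 1 distinct
  Horror: 2 distinct
  SciFi: 3 distinct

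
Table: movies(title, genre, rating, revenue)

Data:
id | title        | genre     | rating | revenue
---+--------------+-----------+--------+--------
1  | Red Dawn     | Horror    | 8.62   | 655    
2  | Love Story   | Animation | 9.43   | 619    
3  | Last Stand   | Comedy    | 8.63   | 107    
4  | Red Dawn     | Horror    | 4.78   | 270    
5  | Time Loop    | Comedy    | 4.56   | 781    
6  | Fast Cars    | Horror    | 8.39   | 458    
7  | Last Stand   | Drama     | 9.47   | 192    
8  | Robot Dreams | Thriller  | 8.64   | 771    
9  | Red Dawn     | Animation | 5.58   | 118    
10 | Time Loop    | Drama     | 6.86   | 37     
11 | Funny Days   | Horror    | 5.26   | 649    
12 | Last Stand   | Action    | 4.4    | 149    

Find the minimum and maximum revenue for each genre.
SELECT genre, MIN(revenue), MAX(revenue)
FROM movies
GROUP BY genre

Result:
  Action: min=149, max=149
  Animation: min=118, max=619
  Comedy: min=107, max=781
  Drama: min=37, max=192
  Horror: min=270, max=655
  Thriller: min=771, max=771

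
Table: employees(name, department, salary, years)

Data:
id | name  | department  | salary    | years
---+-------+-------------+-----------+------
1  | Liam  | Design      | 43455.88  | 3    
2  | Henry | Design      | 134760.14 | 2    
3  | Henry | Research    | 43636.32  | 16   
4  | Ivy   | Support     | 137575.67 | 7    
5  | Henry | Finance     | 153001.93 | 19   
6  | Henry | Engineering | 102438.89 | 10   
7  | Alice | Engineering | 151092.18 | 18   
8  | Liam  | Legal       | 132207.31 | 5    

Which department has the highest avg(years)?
SELECT department, AVG(years) as val
FROM employees
GROUP BY department
ORDER BY val DESC
LIMIT 1

Result: Finance with avg(years) = 19.00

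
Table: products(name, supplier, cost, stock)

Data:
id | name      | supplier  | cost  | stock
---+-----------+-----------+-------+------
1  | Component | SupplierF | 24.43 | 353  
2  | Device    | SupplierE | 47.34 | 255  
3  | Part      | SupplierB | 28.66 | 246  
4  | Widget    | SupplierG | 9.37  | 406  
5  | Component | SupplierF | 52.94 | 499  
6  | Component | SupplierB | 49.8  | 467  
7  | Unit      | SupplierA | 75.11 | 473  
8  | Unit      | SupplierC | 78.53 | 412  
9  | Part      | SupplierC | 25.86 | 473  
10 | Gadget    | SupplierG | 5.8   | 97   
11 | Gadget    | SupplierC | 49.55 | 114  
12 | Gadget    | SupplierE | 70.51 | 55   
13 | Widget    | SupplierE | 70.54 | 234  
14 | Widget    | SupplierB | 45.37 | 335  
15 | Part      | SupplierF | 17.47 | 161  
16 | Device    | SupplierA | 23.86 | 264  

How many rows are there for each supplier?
SELECT supplier, COUNT(*) as count
FROM products
GROUP BY supplier

Result:
  SupplierA: 2
  SupplierB: 3
  SupplierC: 3
  SupplierE: 3
  SupplierF: 3
  SupplierG: 2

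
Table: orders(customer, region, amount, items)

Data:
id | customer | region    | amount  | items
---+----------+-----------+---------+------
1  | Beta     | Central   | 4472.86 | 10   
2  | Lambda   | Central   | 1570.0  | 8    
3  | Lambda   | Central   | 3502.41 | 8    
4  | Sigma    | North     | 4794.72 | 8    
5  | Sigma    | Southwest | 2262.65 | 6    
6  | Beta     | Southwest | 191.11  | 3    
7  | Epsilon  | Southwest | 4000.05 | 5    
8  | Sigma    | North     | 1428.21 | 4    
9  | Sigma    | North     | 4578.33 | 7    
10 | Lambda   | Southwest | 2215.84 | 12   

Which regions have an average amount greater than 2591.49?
SELECT region, AVG(amount)
FROM orders
GROUP BY region
HAVING AVG(amount) > 2591.49

Result:
  Central: avg=3181.76
  North: avg=3600.42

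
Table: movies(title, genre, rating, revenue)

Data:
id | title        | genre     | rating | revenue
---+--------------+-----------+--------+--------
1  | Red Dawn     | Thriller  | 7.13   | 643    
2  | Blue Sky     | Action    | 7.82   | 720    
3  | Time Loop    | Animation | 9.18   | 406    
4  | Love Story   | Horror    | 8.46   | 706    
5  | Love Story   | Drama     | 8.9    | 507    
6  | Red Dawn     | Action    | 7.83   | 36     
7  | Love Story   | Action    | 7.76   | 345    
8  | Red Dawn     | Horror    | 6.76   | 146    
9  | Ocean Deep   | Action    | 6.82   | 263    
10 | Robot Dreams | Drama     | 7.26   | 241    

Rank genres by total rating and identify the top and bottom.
SELECT genre, SUM(rating)
FROM movies
GROUP BY genre
ORDER BY SUM(rating)

All groups:
  Thriller: 7.13
  Animation: 9.18
  Horror: 15.22
  Drama: 16.16
  Action: 30.23

Highest: Action (30.23)
Lowest: Thriller (7.13)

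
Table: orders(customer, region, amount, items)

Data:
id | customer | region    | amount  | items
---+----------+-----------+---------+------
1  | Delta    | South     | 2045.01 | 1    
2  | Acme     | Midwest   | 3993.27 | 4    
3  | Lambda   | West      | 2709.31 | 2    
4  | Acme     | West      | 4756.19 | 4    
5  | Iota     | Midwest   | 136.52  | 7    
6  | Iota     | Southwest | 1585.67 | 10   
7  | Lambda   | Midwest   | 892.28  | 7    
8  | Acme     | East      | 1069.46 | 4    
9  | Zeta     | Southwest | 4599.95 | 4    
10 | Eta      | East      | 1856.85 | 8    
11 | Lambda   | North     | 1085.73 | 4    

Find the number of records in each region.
SELECT region, COUNT(*) as count
FROM orders
GROUP BY region

Result:
  East: 2
  Midwest: 3
  North: 1
  South: 1
  Southwest: 2
  West: 2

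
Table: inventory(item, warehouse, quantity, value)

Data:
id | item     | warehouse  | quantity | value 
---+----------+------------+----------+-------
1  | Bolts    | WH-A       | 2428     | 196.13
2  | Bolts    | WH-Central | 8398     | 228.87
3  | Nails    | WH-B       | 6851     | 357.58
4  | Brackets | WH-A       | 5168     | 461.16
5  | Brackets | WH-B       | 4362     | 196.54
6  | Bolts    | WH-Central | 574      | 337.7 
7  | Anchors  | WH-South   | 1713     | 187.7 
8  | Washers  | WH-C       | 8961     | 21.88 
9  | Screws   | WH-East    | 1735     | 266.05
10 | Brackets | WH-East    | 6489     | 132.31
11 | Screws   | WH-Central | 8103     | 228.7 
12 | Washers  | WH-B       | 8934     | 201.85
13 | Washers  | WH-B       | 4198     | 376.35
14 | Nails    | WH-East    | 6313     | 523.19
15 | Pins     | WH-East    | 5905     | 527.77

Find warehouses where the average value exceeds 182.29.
SELECT warehouse, AVG(value)
FROM inventory
GROUP BY warehouse
HAVING AVG(value) > 182.29

Result:
  WH-A: avg=328.65
  WH-B: avg=283.08
  WH-Central: avg=265.09
  WH-East: avg=362.33
  WH-South: avg=187.70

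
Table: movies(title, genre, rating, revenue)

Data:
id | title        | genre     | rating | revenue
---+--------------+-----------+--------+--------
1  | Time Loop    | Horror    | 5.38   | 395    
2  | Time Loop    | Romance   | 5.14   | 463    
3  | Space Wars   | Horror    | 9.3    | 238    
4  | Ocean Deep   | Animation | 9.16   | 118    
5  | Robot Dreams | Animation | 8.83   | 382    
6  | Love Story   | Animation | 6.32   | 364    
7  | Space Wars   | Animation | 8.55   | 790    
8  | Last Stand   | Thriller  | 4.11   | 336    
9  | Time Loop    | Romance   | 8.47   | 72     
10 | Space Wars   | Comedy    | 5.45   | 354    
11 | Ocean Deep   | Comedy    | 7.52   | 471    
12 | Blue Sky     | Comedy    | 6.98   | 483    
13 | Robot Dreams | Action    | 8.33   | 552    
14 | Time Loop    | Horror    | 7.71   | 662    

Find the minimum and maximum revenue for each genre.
SELECT genre, MIN(revenue), MAX(revenue)
FROM movies
GROUP BY genre

Result:
  Action: min=552, max=552
  Animation: min=118, max=790
  Comedy: min=354, max=483
  Horror: min=238, max=662
  Romance: min=72, max=463
  Thriller: min=336, max=336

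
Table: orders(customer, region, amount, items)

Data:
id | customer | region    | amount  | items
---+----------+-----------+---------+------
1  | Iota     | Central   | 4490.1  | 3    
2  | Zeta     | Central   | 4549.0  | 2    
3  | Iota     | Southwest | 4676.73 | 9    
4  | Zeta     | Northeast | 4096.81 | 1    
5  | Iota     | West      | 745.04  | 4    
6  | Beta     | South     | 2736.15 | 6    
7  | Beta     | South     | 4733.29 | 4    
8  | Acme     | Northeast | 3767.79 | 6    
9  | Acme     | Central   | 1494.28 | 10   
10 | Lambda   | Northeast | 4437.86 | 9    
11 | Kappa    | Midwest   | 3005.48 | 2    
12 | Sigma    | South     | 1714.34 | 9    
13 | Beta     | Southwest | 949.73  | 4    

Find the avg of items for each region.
SELECT region, AVG(items) as result
FROM orders
GROUP BY region

Result:
  Central: 5.00
  Midwest: 2.00
  Northeast: 5.33
  South: 6.33
  Southwest: 6.50
  West: 4.00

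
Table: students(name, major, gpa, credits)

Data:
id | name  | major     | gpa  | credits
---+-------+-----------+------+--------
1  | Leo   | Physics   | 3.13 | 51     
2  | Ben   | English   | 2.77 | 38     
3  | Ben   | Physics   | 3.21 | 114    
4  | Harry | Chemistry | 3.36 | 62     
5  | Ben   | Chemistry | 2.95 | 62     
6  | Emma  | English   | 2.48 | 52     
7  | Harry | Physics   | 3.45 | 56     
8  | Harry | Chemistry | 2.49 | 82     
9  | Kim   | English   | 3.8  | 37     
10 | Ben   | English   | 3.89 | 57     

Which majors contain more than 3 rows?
SELECT major, COUNT(*) as cnt
FROM students
GROUP BY major
HAVING COUNT(*) > 3

Result:
  English: 4

Note: HAVING filters groups after aggregation, WHERE filters rows before.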